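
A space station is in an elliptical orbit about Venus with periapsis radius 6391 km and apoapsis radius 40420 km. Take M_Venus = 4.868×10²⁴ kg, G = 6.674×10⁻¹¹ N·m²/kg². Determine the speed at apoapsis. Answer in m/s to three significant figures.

μ = GM = 6.674×10⁻¹¹ × 4.868×10²⁴ = 3.249×10¹⁴ m³/s².
Semi-major axis a = (r_p + r_a)/2 = 23406 km = 2.341×10⁷ m.
Vis-viva: v² = μ(2/r − 1/a) = 3.249×10¹⁴ × (4.948×10⁻⁸ − 4.273×10⁻⁸) = 2.195×10⁶ m²/s².
v = 1481 m/s.

v ≈ 1480 m/s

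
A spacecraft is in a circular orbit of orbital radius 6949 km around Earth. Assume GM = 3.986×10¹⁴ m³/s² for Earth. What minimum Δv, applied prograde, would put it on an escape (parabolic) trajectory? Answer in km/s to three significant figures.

r = 6949 km = 6.949×10⁶ m.
Circular speed v_c = √(μ/r) = 7574 m/s.
Escape speed v_esc = √(2μ/r) = √2 × v_c = 10710 m/s.
Δv = v_esc − v_c = 3137 m/s = 3.137 km/s.

Δv ≈ 3.14 km/s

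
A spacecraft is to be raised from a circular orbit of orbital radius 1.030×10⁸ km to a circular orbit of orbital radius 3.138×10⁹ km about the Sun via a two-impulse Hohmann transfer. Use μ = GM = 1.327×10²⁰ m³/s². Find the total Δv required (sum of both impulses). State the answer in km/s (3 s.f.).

Δv_total ≈ 18.9 km/s

r₁ = 1.030×10⁸ km = 1.030×10¹¹ m.
r₂ = 3.138×10⁹ km = 3.138×10¹² m.
Transfer ellipse a_t = (r₁ + r₂)/2 = 1.620×10¹² m.
At r₁: circular v_c1 = √(μ/r₁) = 35890 m/s; transfer-perihelion v_p = √[μ(2/r₁ − 1/a_t)] = 49950 m/s.
Δv₁ = v_p − v_c1 = 14050 m/s.
At r₂: circular v_c2 = √(μ/r₂) = 6503 m/s; transfer-aphelion v_a = √[μ(2/r₂ − 1/a_t)] = 1639 m/s.
Δv₂ = v_c2 − v_a = 4863 m/s.
Total Δv = Δv₁ + Δv₂ = 18920 m/s = 18.92 km/s.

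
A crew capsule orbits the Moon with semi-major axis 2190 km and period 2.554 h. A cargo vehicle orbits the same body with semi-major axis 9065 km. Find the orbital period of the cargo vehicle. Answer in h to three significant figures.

Kepler's third law: T² ∝ a³, so T₂ = T₁ (a₂/a₁)^(3/2).
a₂/a₁ = 4.139, (a₂/a₁)^(3/2) = 8.421.
T₂ = 2.554 × 8.421 = 21.51 h.

T₂ ≈ 21.5 h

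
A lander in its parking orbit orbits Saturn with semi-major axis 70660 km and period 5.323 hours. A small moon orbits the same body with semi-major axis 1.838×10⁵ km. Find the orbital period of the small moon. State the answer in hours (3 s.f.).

Kepler's third law: T² ∝ a³, so T₂ = T₁ (a₂/a₁)^(3/2).
a₂/a₁ = 2.601, (a₂/a₁)^(3/2) = 4.195.
T₂ = 5.323 × 4.195 = 22.33 hours.

T₂ ≈ 22.3 hours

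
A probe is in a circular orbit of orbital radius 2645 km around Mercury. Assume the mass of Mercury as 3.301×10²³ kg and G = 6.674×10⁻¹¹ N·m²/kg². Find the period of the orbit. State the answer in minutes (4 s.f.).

T ≈ 95.97 minutes

μ = GM = 6.674×10⁻¹¹ × 3.301×10²³ = 2.203×10¹³ m³/s².
r = 2645 km = 2.645×10⁶ m.
Kepler's third law: T = 2π√(r³/μ) = 2π√((2.645×10⁶)³ / 2.203×10¹³).
r³/μ = 8.399×10⁵ s², so T = 2π × 9.165×10² = 5.758×10³ s.
Converting: 5.758×10³ s ÷ 60.00 = 95.97 minutes.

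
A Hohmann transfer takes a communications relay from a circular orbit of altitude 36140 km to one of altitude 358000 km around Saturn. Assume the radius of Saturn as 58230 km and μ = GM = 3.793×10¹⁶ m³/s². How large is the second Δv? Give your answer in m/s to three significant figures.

Δv ≈ 3740 m/s

r₁ = 58230 + 36140 = 94370 km = 9.4370×10⁷ m.
r₂ = 58230 + 358000 = 416230 km = 4.1623×10⁸ m.
Transfer ellipse a_t = (r₁ + r₂)/2 = 2.553×10⁸ m.
At r₁: circular v_c1 = √(μ/r₁) = 20050 m/s; transfer-perikrone v_p = √[μ(2/r₁ − 1/a_t)] = 25600 m/s.
At r₂: circular v_c2 = √(μ/r₂) = 9546 m/s; transfer-apokrone v_a = √[μ(2/r₂ − 1/a_t)] = 5804 m/s.
Δv₂ = v_c2 − v_a = 3742 m/s.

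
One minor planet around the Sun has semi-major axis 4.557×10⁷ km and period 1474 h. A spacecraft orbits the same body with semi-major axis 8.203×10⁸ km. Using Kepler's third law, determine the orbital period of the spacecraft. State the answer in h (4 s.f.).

T₂ ≈ 1.126×10⁵ h

Kepler's third law: T² ∝ a³, so T₂ = T₁ (a₂/a₁)^(3/2).
a₂/a₁ = 18.00, (a₂/a₁)^(3/2) = 76.37.
T₂ = 1474 × 76.37 = 1.126×10⁵ h.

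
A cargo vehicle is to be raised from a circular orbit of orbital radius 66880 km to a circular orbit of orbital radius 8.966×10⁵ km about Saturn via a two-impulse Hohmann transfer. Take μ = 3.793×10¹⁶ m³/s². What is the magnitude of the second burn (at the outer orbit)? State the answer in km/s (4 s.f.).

r₁ = 66880 km = 6.688×10⁷ m.
r₂ = 8.966×10⁵ km = 8.966×10⁸ m.
Transfer ellipse a_t = (r₁ + r₂)/2 = 4.817×10⁸ m.
At r₁: circular v_c1 = √(μ/r₁) = 23810 m/s; transfer-perikrone v_p = √[μ(2/r₁ − 1/a_t)] = 32490 m/s.
At r₂: circular v_c2 = √(μ/r₂) = 6504 m/s; transfer-apokrone v_a = √[μ(2/r₂ − 1/a_t)] = 2423 m/s.
Δv₂ = v_c2 − v_a = 4081 m/s.
= 4.081 km/s.

Δv ≈ 4.081 km/s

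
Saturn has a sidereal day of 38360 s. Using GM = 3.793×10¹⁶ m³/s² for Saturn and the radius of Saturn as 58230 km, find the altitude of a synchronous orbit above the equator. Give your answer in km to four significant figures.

h_sync ≈ 54000 km

A synchronous orbit has period T, so by Kepler's third law a = (μT²/4π²)^(1/3).
μT²/4π² = 3.793×10¹⁶ × (3.836×10⁴)² / 39.48 = 1.414×10²⁴ m³.
a = 1.122×10⁸ m = 1.1223×10⁵ km.
Altitude h = a − R = 1.1223×10⁵ − 58230 = 54005 km.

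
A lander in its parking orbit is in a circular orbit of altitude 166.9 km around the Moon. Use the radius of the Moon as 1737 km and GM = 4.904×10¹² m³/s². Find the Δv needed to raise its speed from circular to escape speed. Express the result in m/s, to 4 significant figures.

Δv ≈ 664.8 m/s

r = 1737 + 166.9 = 1903.9 km = 1.9039×10⁶ m.
Circular speed v_c = √(μ/r) = 1605 m/s.
Escape speed v_esc = √(2μ/r) = √2 × v_c = 2270 m/s.
Δv = v_esc − v_c = 664.8 m/s.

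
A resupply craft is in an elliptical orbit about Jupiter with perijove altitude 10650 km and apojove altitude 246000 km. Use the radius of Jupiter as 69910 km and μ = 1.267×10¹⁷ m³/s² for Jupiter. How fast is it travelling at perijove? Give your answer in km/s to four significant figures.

r_p = 69910 + 10650 = 80560 km = 8.0560×10⁷ m.
r_a = 69910 + 246000 = 315910 km = 3.1591×10⁸ m.
Semi-major axis a = (r_p + r_a)/2 = 1.9824×10⁵ km = 1.982×10⁸ m.
Vis-viva: v² = μ(2/r − 1/a) = 1.267×10¹⁷ × (2.483×10⁻⁸ − 5.045×10⁻⁹) = 2.506×10⁹ m²/s².
v = 50060 m/s = 50.06 km/s.

v ≈ 50.06 km/s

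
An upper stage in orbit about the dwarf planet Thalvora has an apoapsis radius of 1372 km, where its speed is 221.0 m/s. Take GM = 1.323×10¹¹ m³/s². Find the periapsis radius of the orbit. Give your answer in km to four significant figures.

r_a = 1.372×10⁶ m.
Specific energy ε = v²/2 − μ/r = -7.201×10⁴ J/kg, so a = −μ/(2ε) = 9.186×10⁵ m.
The apsides satisfy r_p + r_a = 2a, so the periapsis radius is 2a − r_a = 4.653×10⁵ m = 465.29 km.

periapsis radius ≈ 465.3 km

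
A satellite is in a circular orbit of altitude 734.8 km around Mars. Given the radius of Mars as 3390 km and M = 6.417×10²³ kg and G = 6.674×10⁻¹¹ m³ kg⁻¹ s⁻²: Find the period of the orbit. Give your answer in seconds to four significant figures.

T ≈ 8043 seconds

μ = GM = 6.674×10⁻¹¹ × 6.417×10²³ = 4.283×10¹³ m³/s².
r = 3390 + 734.8 = 4124.8 km = 4.1248×10⁶ m.
Kepler's third law: T = 2π√(r³/μ) = 2π√((4.125×10⁶)³ / 4.283×10¹³).
r³/μ = 1.639×10⁶ s², so T = 2π × 1.280×10³ = 8.043×10³ s.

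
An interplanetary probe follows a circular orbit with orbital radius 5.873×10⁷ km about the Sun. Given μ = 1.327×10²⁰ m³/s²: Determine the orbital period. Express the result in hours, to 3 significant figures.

r = 5.873×10⁷ km = 5.873×10¹⁰ m.
Kepler's third law: T = 2π√(r³/μ) = 2π√((5.873×10¹⁰)³ / 1.327×10²⁰).
r³/μ = 1.527×10¹² s², so T = 2π × 1.236×10⁶ = 7.763×10⁶ s.
Converting: 7.763×10⁶ s ÷ 3600 = 2156 hours.

T ≈ 2160 hours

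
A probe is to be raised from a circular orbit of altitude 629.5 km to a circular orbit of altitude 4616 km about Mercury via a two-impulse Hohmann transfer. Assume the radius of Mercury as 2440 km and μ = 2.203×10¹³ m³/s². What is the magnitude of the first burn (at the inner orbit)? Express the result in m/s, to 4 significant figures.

Δv ≈ 483.7 m/s

r₁ = 2440 + 629.5 = 3069.5 km = 3.0695×10⁶ m.
r₂ = 2440 + 4616 = 7056.0 km = 7.0560×10⁶ m.
Transfer ellipse a_t = (r₁ + r₂)/2 = 5.063×10⁶ m.
At r₁: circular v_c1 = √(μ/r₁) = 2679 m/s; transfer-periherm v_p = √[μ(2/r₁ − 1/a_t)] = 3163 m/s.
Δv₁ = v_p − v_c1 = 483.7 m/s.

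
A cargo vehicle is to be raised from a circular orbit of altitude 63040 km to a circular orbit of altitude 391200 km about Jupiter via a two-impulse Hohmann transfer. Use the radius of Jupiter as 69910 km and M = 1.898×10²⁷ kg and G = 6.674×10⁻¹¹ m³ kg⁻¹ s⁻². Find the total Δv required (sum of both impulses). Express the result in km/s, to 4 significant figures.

μ = GM = 6.674×10⁻¹¹ × 1.898×10²⁷ = 1.267×10¹⁷ m³/s².
r₁ = 69910 + 63040 = 132950 km = 1.3295×10⁸ m.
r₂ = 69910 + 391200 = 461110 km = 4.6111×10⁸ m.
Transfer ellipse a_t = (r₁ + r₂)/2 = 2.970×10⁸ m.
At r₁: circular v_c1 = √(μ/r₁) = 30870 m/s; transfer-perijove v_p = √[μ(2/r₁ − 1/a_t)] = 38460 m/s.
Δv₁ = v_p − v_c1 = 7592 m/s.
At r₂: circular v_c2 = √(μ/r₂) = 16570 m/s; transfer-apojove v_a = √[μ(2/r₂ − 1/a_t)] = 11090 m/s.
Δv₂ = v_c2 − v_a = 5486 m/s.
Total Δv = Δv₁ + Δv₂ = 13080 m/s = 13.08 km/s.

Δv_total ≈ 13.08 km/s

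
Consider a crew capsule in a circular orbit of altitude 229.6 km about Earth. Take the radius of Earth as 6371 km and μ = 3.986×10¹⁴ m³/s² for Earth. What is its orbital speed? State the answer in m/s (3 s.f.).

r = 6371 + 229.6 = 6600.6 km = 6.6006×10⁶ m.
For a circular orbit v = √(μ/r) = √(3.986×10¹⁴ / 6.601×10⁶) = √(6.039×10⁷) = 7771 m/s.

v ≈ 7770 m/s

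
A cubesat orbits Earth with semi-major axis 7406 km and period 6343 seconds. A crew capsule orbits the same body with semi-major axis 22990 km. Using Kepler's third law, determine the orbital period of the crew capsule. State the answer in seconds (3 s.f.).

T₂ ≈ 34700 seconds

Kepler's third law: T² ∝ a³, so T₂ = T₁ (a₂/a₁)^(3/2).
a₂/a₁ = 3.104, (a₂/a₁)^(3/2) = 5.469.
T₂ = 6343 × 5.469 = 34690 seconds.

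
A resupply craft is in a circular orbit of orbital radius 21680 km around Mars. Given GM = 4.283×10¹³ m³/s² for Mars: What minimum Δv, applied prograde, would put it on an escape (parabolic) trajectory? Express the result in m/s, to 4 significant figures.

Δv ≈ 582.2 m/s

r = 21680 km = 2.168×10⁷ m.
Circular speed v_c = √(μ/r) = 1406 m/s.
Escape speed v_esc = √(2μ/r) = √2 × v_c = 1988 m/s.
Δv = v_esc − v_c = 582.2 m/s.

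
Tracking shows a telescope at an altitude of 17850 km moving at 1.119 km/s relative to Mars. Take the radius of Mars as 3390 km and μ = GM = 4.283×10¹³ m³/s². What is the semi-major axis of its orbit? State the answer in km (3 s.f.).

a ≈ 15400 km

r = 3390 + 17850 = 21240 km = 2.124×10⁷ m.
Specific orbital energy ε = v²/2 − μ/r = (1119)²/2 − 4.283×10¹³/2.124×10⁷ = -1.390×10⁶ J/kg.
Since ε = −μ/(2a), a = −μ/(2ε) = 1.540×10⁷ m = 15402 km.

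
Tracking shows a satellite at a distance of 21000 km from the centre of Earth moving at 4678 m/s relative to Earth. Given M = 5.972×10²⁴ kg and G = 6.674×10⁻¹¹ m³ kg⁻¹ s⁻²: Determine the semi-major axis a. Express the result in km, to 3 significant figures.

μ = GM = 6.674×10⁻¹¹ × 5.972×10²⁴ = 3.986×10¹⁴ m³/s².
r = 2.100×10⁷ m.
Vis-viva rearranged: 1/a = 2/r − v²/μ = 9.524×10⁻⁸ − 5.491×10⁻⁸ = 4.033×10⁻⁸ m⁻¹.
a = 2.479×10⁷ m = 24794 km.

a ≈ 24800 km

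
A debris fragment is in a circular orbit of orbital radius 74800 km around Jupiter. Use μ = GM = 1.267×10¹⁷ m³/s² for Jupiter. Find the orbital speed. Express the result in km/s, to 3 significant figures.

v ≈ 41.2 km/s

r = 74800 km = 7.480×10⁷ m.
For a circular orbit v = √(μ/r) = √(1.267×10¹⁷ / 7.480×10⁷) = √(1.694×10⁹) = 41160 m/s.
That is 41.16 km/s.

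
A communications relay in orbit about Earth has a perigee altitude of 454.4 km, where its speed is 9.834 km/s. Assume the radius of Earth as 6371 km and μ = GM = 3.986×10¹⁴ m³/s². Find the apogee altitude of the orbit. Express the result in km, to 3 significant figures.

r_p = 6371 + 454.4 = 6825.4 km = 6.825×10⁶ m.
Specific energy ε = v²/2 − μ/r = -1.005×10⁷ J/kg, so a = −μ/(2ε) = 1.984×10⁷ m.
The apsides satisfy r_p + r_a = 2a, so the apogee radius is 2a − r_p = 3.285×10⁷ m = 32853 km.
Apogee altitude = 32853 − 6371 = 26482 km.

apogee altitude ≈ 26500 km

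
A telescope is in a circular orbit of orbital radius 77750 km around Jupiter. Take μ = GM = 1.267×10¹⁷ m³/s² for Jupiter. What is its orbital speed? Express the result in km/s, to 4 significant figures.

r = 77750 km = 7.775×10⁷ m.
For a circular orbit v = √(μ/r) = √(1.267×10¹⁷ / 7.775×10⁷) = √(1.630×10⁹) = 40370 m/s.
That is 40.37 km/s.

v ≈ 40.37 km/s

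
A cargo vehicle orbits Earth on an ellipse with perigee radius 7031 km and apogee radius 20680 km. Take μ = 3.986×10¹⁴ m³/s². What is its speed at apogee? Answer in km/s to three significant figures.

v ≈ 3.13 km/s

Semi-major axis a = (r_p + r_a)/2 = 13856 km = 1.386×10⁷ m.
Vis-viva: v² = μ(2/r − 1/a) = 3.986×10¹⁴ × (9.671×10⁻⁸ − 7.217×10⁻⁸) = 9.781×10⁶ m²/s².
v = 3127 m/s = 3.127 km/s.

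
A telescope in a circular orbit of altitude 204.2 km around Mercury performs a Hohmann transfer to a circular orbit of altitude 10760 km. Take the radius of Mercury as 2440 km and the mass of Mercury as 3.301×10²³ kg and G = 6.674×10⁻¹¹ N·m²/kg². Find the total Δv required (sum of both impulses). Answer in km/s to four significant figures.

Δv_total ≈ 1.385 km/s

μ = GM = 6.674×10⁻¹¹ × 3.301×10²³ = 2.203×10¹³ m³/s².
r₁ = 2440 + 204.2 = 2644.2 km = 2.6442×10⁶ m.
r₂ = 2440 + 10760 = 13200 km = 1.3200×10⁷ m.
Transfer ellipse a_t = (r₁ + r₂)/2 = 7.922×10⁶ m.
At r₁: circular v_c1 = √(μ/r₁) = 2886 m/s; transfer-periherm v_p = √[μ(2/r₁ − 1/a_t)] = 3726 m/s.
Δv₁ = v_p − v_c1 = 839.5 m/s.
At r₂: circular v_c2 = √(μ/r₂) = 1292 m/s; transfer-apoherm v_a = √[μ(2/r₂ − 1/a_t)] = 746.4 m/s.
Δv₂ = v_c2 − v_a = 545.5 m/s.
Total Δv = Δv₁ + Δv₂ = 1385 m/s = 1.385 km/s.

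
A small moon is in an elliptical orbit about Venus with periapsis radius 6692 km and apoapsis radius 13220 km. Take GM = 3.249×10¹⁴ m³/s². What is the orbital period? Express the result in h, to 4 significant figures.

T ≈ 3.042 h

Semi-major axis a = (r_p + r_a)/2 = (6692.0 + 13220)/2 = 9956.0 km = 9.956×10⁶ m.
By Kepler's third law T = 2π√(a³/μ) = 2π × 1.743×10³ = 1.095×10⁴ s.
= 3.042 h.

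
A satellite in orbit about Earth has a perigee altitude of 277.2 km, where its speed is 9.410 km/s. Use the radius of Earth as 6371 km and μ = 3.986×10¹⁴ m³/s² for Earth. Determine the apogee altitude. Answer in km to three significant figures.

r_p = 6371 + 277.2 = 6648.2 km = 6.648×10⁶ m.
Specific energy ε = v²/2 − μ/r = -1.568×10⁷ J/kg, so a = −μ/(2ε) = 1.271×10⁷ m.
The apsides satisfy r_p + r_a = 2a, so the apogee radius is 2a − r_p = 1.877×10⁷ m = 18769 km.
Apogee altitude = 18769 − 6371 = 12398 km.

apogee altitude ≈ 12400 km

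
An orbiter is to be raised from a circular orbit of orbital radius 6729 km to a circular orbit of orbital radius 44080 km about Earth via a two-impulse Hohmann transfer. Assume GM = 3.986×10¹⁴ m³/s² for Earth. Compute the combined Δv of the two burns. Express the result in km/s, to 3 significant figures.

Δv_total ≈ 3.90 km/s

r₁ = 6729 km = 6.729×10⁶ m.
r₂ = 44080 km = 4.408×10⁷ m.
Transfer ellipse a_t = (r₁ + r₂)/2 = 2.540×10⁷ m.
At r₁: circular v_c1 = √(μ/r₁) = 7697 m/s; transfer-perigee v_p = √[μ(2/r₁ − 1/a_t)] = 10140 m/s.
Δv₁ = v_p − v_c1 = 2442 m/s.
At r₂: circular v_c2 = √(μ/r₂) = 3007 m/s; transfer-apogee v_a = √[μ(2/r₂ − 1/a_t)] = 1548 m/s.
Δv₂ = v_c2 − v_a = 1459 m/s.
Total Δv = Δv₁ + Δv₂ = 3901 m/s = 3.901 km/s.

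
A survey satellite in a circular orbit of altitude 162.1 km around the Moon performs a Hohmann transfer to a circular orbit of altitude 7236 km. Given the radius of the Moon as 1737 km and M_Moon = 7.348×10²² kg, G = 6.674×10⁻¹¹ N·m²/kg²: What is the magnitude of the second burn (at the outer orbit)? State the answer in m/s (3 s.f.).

μ = GM = 6.674×10⁻¹¹ × 7.348×10²² = 4.904×10¹² m³/s².
r₁ = 1737 + 162.1 = 1899.1 km = 1.8991×10⁶ m.
r₂ = 1737 + 7236 = 8973.0 km = 8.9730×10⁶ m.
Transfer ellipse a_t = (r₁ + r₂)/2 = 5.436×10⁶ m.
At r₁: circular v_c1 = √(μ/r₁) = 1607 m/s; transfer-perilune v_p = √[μ(2/r₁ − 1/a_t)] = 2065 m/s.
At r₂: circular v_c2 = √(μ/r₂) = 739.3 m/s; transfer-apolune v_a = √[μ(2/r₂ − 1/a_t)] = 437.0 m/s.
Δv₂ = v_c2 − v_a = 302.3 m/s.

Δv ≈ 302 m/s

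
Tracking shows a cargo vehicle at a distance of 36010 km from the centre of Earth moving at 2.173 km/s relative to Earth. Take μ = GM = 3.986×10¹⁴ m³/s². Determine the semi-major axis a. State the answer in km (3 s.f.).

a ≈ 22900 km

r = 3.601×10⁷ m.
Vis-viva rearranged: 1/a = 2/r − v²/μ = 5.554×10⁻⁸ − 1.185×10⁻⁸ = 4.369×10⁻⁸ m⁻¹.
a = 2.289×10⁷ m = 22887 km.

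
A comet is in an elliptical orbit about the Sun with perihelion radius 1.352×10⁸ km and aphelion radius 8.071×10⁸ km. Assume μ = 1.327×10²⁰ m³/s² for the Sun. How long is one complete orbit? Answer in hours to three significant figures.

T ≈ 49000 hours

Semi-major axis a = (r_p + r_a)/2 = (1.3520×10⁸ + 8.0710×10⁸)/2 = 4.7115×10⁸ km = 4.712×10¹¹ m.
By Kepler's third law T = 2π√(a³/μ) = 2π × 2.807×10⁷ = 1.764×10⁸ s.
= 49000 hours.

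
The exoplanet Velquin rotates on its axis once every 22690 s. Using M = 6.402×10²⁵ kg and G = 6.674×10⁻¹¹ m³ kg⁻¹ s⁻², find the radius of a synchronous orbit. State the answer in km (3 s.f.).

μ = GM = 6.674×10⁻¹¹ × 6.402×10²⁵ = 4.273×10¹⁵ m³/s².
A synchronous orbit has period T, so by Kepler's third law a = (μT²/4π²)^(1/3).
μT²/4π² = 4.273×10¹⁵ × (2.269×10⁴)² / 39.48 = 5.572×10²² m³.
a = 3.819×10⁷ m = 38195 km.

r_sync ≈ 38200 km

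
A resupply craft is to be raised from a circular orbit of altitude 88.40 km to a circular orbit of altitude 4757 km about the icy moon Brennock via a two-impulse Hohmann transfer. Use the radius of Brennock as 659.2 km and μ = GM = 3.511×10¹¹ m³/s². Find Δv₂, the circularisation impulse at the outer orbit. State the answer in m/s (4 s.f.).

r₁ = 659.2 + 88.40 = 747.60 km = 7.4760×10⁵ m.
r₂ = 659.2 + 4757 = 5416.2 km = 5.4162×10⁶ m.
Transfer ellipse a_t = (r₁ + r₂)/2 = 3.082×10⁶ m.
At r₁: circular v_c1 = √(μ/r₁) = 685.3 m/s; transfer-periapsis v_p = √[μ(2/r₁ − 1/a_t)] = 908.5 m/s.
At r₂: circular v_c2 = √(μ/r₂) = 254.6 m/s; transfer-apoapsis v_a = √[μ(2/r₂ − 1/a_t)] = 125.4 m/s.
Δv₂ = v_c2 − v_a = 129.2 m/s.

Δv ≈ 129.2 m/s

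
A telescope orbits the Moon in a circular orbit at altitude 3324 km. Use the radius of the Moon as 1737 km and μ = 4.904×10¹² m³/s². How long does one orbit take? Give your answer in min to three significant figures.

r = 1737 + 3324 = 5061.0 km = 5.0610×10⁶ m.
Kepler's third law: T = 2π√(r³/μ) = 2π√((5.061×10⁶)³ / 4.904×10¹²).
r³/μ = 2.643×10⁷ s², so T = 2π × 5.141×10³ = 3.230×10⁴ s.
Converting: 3.230×10⁴ s ÷ 60.00 = 538.4 min.

T ≈ 538 min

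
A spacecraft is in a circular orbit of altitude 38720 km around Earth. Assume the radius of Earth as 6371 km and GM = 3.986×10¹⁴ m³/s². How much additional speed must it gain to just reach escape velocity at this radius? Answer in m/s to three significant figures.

Δv ≈ 1230 m/s

r = 6371 + 38720 = 45091 km = 4.5091×10⁷ m.
Circular speed v_c = √(μ/r) = 2973 m/s.
Escape speed v_esc = √(2μ/r) = √2 × v_c = 4205 m/s.
Δv = v_esc − v_c = 1232 m/s.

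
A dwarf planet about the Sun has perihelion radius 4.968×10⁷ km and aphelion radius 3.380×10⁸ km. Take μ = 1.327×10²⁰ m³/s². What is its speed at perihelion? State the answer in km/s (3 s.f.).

v ≈ 68.2 km/s

Semi-major axis a = (r_p + r_a)/2 = 1.9384×10⁸ km = 1.938×10¹¹ m.
Vis-viva: v² = μ(2/r − 1/a) = 1.327×10²⁰ × (4.026×10⁻¹¹ − 5.159×10⁻¹²) = 4.658×10⁹ m²/s².
v = 68250 m/s = 68.25 km/s.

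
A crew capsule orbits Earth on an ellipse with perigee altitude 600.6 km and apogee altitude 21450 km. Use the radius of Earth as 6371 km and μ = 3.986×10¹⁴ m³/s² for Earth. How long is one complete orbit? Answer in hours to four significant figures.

T ≈ 6.343 hours

r_p = 6371 + 600.6 = 6971.6 km = 6.9716×10⁶ m.
r_a = 6371 + 21450 = 27821 km = 2.7821×10⁷ m.
Semi-major axis a = (r_p + r_a)/2 = (6971.6 + 27821)/2 = 17396 km = 1.740×10⁷ m.
By Kepler's third law T = 2π√(a³/μ) = 2π × 3.634×10³ = 2.283×10⁴ s.
= 6.343 hours.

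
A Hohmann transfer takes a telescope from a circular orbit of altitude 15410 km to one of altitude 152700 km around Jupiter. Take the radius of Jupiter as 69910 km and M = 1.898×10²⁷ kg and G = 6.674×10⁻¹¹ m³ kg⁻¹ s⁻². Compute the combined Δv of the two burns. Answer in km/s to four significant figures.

μ = GM = 6.674×10⁻¹¹ × 1.898×10²⁷ = 1.267×10¹⁷ m³/s².
r₁ = 69910 + 15410 = 85320 km = 8.5320×10⁷ m.
r₂ = 69910 + 152700 = 222610 km = 2.2261×10⁸ m.
Transfer ellipse a_t = (r₁ + r₂)/2 = 1.540×10⁸ m.
At r₁: circular v_c1 = √(μ/r₁) = 38530 m/s; transfer-perijove v_p = √[μ(2/r₁ − 1/a_t)] = 46330 m/s.
Δv₁ = v_p − v_c1 = 7800 m/s.
At r₂: circular v_c2 = √(μ/r₂) = 23850 m/s; transfer-apojove v_a = √[μ(2/r₂ − 1/a_t)] = 17760 m/s.
Δv₂ = v_c2 − v_a = 6097 m/s.
Total Δv = Δv₁ + Δv₂ = 13900 m/s = 13.90 km/s.

Δv_total ≈ 13.90 km/s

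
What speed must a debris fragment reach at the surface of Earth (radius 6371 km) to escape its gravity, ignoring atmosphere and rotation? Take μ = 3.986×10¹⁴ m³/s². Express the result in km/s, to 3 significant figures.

r = R = 6.371×10⁶ m.
Escape speed v_esc = √(2μ/r) = √(2 × 3.986×10¹⁴ / 6.371×10⁶) = √(1.251×10⁸) = 11190 m/s.
= 11.19 km/s.

v_esc ≈ 11.2 km/s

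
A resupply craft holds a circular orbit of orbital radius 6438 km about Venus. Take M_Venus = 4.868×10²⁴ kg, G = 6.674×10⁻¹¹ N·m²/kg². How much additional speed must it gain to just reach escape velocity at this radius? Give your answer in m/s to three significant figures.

Δv ≈ 2940 m/s

μ = GM = 6.674×10⁻¹¹ × 4.868×10²⁴ = 3.249×10¹⁴ m³/s².
r = 6438 km = 6.438×10⁶ m.
Circular speed v_c = √(μ/r) = 7104 m/s.
Escape speed v_esc = √(2μ/r) = √2 × v_c = 10050 m/s.
Δv = v_esc − v_c = 2943 m/s.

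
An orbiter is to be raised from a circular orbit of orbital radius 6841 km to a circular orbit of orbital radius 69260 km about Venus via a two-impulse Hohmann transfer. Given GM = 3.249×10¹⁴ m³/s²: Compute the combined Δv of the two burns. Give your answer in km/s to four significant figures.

r₁ = 6841 km = 6.841×10⁶ m.
r₂ = 69260 km = 6.926×10⁷ m.
Transfer ellipse a_t = (r₁ + r₂)/2 = 3.805×10⁷ m.
At r₁: circular v_c1 = √(μ/r₁) = 6892 m/s; transfer-periapsis v_p = √[μ(2/r₁ − 1/a_t)] = 9298 m/s.
Δv₁ = v_p − v_c1 = 2406 m/s.
At r₂: circular v_c2 = √(μ/r₂) = 2166 m/s; transfer-apoapsis v_a = √[μ(2/r₂ − 1/a_t)] = 918.4 m/s.
Δv₂ = v_c2 − v_a = 1248 m/s.
Total Δv = Δv₁ + Δv₂ = 3654 m/s = 3.654 km/s.

Δv_total ≈ 3.654 km/s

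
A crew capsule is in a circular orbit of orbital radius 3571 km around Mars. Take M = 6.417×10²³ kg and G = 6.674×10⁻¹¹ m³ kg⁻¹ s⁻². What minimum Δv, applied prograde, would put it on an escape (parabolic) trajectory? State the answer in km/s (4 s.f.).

Δv ≈ 1.434 km/s

μ = GM = 6.674×10⁻¹¹ × 6.417×10²³ = 4.283×10¹³ m³/s².
r = 3571 km = 3.571×10⁶ m.
Circular speed v_c = √(μ/r) = 3463 m/s.
Escape speed v_esc = √(2μ/r) = √2 × v_c = 4898 m/s.
Δv = v_esc − v_c = 1434 m/s = 1.434 km/s.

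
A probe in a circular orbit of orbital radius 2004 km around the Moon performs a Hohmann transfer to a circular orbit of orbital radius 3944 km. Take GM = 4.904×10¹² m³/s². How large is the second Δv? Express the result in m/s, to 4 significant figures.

r₁ = 2004 km = 2.004×10⁶ m.
r₂ = 3944 km = 3.944×10⁶ m.
Transfer ellipse a_t = (r₁ + r₂)/2 = 2.974×10⁶ m.
At r₁: circular v_c1 = √(μ/r₁) = 1564 m/s; transfer-perilune v_p = √[μ(2/r₁ − 1/a_t)] = 1801 m/s.
At r₂: circular v_c2 = √(μ/r₂) = 1115 m/s; transfer-apolune v_a = √[μ(2/r₂ − 1/a_t)] = 915.3 m/s.
Δv₂ = v_c2 − v_a = 199.7 m/s.

Δv ≈ 199.7 m/s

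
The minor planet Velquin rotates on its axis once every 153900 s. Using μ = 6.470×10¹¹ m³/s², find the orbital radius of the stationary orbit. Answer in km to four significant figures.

r_sync ≈ 7295 km

A synchronous orbit has period T, so by Kepler's third law a = (μT²/4π²)^(1/3).
μT²/4π² = 6.470×10¹¹ × (1.539×10⁵)² / 39.48 = 3.882×10²⁰ m³.
a = 7.295×10⁶ m = 7294.7 km.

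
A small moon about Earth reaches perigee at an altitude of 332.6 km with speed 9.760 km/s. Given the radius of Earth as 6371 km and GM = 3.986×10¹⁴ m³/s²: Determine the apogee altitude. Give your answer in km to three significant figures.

apogee altitude ≈ 20600 km

r_p = 6371 + 332.6 = 6703.6 km = 6.704×10⁶ m.
Specific energy ε = v²/2 − μ/r = -1.183×10⁷ J/kg, so a = −μ/(2ε) = 1.684×10⁷ m.
The apsides satisfy r_p + r_a = 2a, so the apogee radius is 2a − r_p = 2.699×10⁷ m = 26985 km.
Apogee altitude = 26985 − 6371 = 20614 km.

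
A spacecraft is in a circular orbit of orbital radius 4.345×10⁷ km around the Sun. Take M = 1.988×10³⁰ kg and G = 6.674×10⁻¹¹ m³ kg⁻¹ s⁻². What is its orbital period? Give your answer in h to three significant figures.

T ≈ 1370 h

μ = GM = 6.674×10⁻¹¹ × 1.988×10³⁰ = 1.327×10²⁰ m³/s².
r = 4.345×10⁷ km = 4.345×10¹⁰ m.
Kepler's third law: T = 2π√(r³/μ) = 2π√((4.345×10¹⁰)³ / 1.327×10²⁰).
r³/μ = 6.183×10¹¹ s², so T = 2π × 7.863×10⁵ = 4.940×10⁶ s.
Converting: 4.940×10⁶ s ÷ 3600 = 1372 h.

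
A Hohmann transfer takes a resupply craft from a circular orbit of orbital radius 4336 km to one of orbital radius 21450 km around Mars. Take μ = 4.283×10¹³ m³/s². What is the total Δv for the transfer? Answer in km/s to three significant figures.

r₁ = 4336 km = 4.336×10⁶ m.
r₂ = 21450 km = 2.145×10⁷ m.
Transfer ellipse a_t = (r₁ + r₂)/2 = 1.289×10⁷ m.
At r₁: circular v_c1 = √(μ/r₁) = 3143 m/s; transfer-periapsis v_p = √[μ(2/r₁ − 1/a_t)] = 4054 m/s.
Δv₁ = v_p − v_c1 = 910.9 m/s.
At r₂: circular v_c2 = √(μ/r₂) = 1413 m/s; transfer-apoapsis v_a = √[μ(2/r₂ − 1/a_t)] = 819.5 m/s.
Δv₂ = v_c2 − v_a = 593.6 m/s.
Total Δv = Δv₁ + Δv₂ = 1505 m/s = 1.505 km/s.

Δv_total ≈ 1.50 km/s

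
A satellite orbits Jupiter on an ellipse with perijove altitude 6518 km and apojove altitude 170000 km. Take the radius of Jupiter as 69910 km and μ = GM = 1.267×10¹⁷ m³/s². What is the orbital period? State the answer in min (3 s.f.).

T ≈ 585 min

r_p = 69910 + 6518 = 76428 km = 7.6428×10⁷ m.
r_a = 69910 + 170000 = 239910 km = 2.3991×10⁸ m.
Semi-major axis a = (r_p + r_a)/2 = (76428 + 2.3991×10⁵)/2 = 1.5817×10⁵ km = 1.582×10⁸ m.
By Kepler's third law T = 2π√(a³/μ) = 2π × 5.588×10³ = 3.511×10⁴ s.
= 585.2 min.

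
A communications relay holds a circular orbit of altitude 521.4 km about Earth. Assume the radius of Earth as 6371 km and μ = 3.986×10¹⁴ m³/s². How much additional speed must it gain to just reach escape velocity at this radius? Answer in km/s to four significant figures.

Δv ≈ 3.150 km/s

r = 6371 + 521.4 = 6892.4 km = 6.8924×10⁶ m.
Circular speed v_c = √(μ/r) = 7605 m/s.
Escape speed v_esc = √(2μ/r) = √2 × v_c = 10750 m/s.
Δv = v_esc − v_c = 3150 m/s = 3.150 km/s.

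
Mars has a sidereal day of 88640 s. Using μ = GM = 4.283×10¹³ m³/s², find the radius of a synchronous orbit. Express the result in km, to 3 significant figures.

r_sync ≈ 20400 km

A synchronous orbit has period T, so by Kepler's third law a = (μT²/4π²)^(1/3).
μT²/4π² = 4.283×10¹³ × (8.864×10⁴)² / 39.48 = 8.524×10²¹ m³.
a = 2.043×10⁷ m = 20428 km.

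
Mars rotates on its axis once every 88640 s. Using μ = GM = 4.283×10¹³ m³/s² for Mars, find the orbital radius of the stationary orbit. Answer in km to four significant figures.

A synchronous orbit has period T, so by Kepler's third law a = (μT²/4π²)^(1/3).
μT²/4π² = 4.283×10¹³ × (8.864×10⁴)² / 39.48 = 8.524×10²¹ m³.
a = 2.043×10⁷ m = 20428 km.

r_sync ≈ 20430 km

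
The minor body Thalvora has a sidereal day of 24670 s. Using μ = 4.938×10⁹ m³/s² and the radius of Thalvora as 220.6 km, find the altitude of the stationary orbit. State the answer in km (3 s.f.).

h_sync ≈ 203 km

A synchronous orbit has period T, so by Kepler's third law a = (μT²/4π²)^(1/3).
μT²/4π² = 4.938×10⁹ × (2.467×10⁴)² / 39.48 = 7.613×10¹⁶ m³.
a = 4.238×10⁵ m = 423.82 km.
Altitude h = a − R = 423.82 − 220.6 = 203.22 km.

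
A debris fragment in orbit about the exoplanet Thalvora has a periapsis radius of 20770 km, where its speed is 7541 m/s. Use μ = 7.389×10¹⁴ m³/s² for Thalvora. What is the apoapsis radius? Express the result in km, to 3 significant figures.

apoapsis radius ≈ 82700 km

r_p = 2.077×10⁷ m.
Specific energy ε = v²/2 − μ/r = -7.142×10⁶ J/kg, so a = −μ/(2ε) = 5.173×10⁷ m.
The apsides satisfy r_p + r_a = 2a, so the apoapsis radius is 2a − r_p = 8.269×10⁷ m = 82688 km.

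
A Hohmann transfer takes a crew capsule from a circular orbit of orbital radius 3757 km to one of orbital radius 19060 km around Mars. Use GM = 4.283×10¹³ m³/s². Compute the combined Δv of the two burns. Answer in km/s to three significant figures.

r₁ = 3757 km = 3.757×10⁶ m.
r₂ = 19060 km = 1.906×10⁷ m.
Transfer ellipse a_t = (r₁ + r₂)/2 = 1.141×10⁷ m.
At r₁: circular v_c1 = √(μ/r₁) = 3376 m/s; transfer-periapsis v_p = √[μ(2/r₁ − 1/a_t)] = 4364 m/s.
Δv₁ = v_p − v_c1 = 987.8 m/s.
At r₂: circular v_c2 = √(μ/r₂) = 1499 m/s; transfer-apoapsis v_a = √[μ(2/r₂ − 1/a_t)] = 860.2 m/s.
Δv₂ = v_c2 − v_a = 638.8 m/s.
Total Δv = Δv₁ + Δv₂ = 1627 m/s = 1.627 km/s.

Δv_total ≈ 1.63 km/s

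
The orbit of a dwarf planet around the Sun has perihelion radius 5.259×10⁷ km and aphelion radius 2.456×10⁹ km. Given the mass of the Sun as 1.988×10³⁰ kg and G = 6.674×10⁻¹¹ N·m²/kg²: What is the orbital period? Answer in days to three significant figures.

μ = GM = 6.674×10⁻¹¹ × 1.988×10³⁰ = 1.327×10²⁰ m³/s².
Semi-major axis a = (r_p + r_a)/2 = (5.2590×10⁷ + 2.4560×10⁹)/2 = 1.2543×10⁹ km = 1.254×10¹² m.
By Kepler's third law T = 2π√(a³/μ) = 2π × 1.220×10⁸ = 7.663×10⁸ s.
= 8869 days.

T ≈ 8870 days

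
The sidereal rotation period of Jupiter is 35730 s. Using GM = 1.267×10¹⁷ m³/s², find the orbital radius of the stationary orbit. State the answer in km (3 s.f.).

r_sync ≈ 1.60×10⁵ km

A synchronous orbit has period T, so by Kepler's third law a = (μT²/4π²)^(1/3).
μT²/4π² = 1.267×10¹⁷ × (3.573×10⁴)² / 39.48 = 4.097×10²⁴ m³.
a = 1.600×10⁸ m = 1.6002×10⁵ km.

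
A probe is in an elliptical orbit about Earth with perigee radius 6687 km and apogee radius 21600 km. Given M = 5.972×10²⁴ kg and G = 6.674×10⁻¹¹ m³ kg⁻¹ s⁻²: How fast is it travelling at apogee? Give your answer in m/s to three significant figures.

v ≈ 2950 m/s

μ = GM = 6.674×10⁻¹¹ × 5.972×10²⁴ = 3.986×10¹⁴ m³/s².
Semi-major axis a = (r_p + r_a)/2 = 14144 km = 1.414×10⁷ m.
Vis-viva: v² = μ(2/r − 1/a) = 3.986×10¹⁴ × (9.259×10⁻⁸ − 7.070×10⁻⁸) = 8.724×10⁶ m²/s².
v = 2954 m/s.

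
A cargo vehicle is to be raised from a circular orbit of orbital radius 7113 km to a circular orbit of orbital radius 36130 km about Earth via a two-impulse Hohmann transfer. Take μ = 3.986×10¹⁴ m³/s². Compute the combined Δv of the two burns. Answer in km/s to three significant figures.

r₁ = 7113 km = 7.113×10⁶ m.
r₂ = 36130 km = 3.613×10⁷ m.
Transfer ellipse a_t = (r₁ + r₂)/2 = 2.162×10⁷ m.
At r₁: circular v_c1 = √(μ/r₁) = 7486 m/s; transfer-perigee v_p = √[μ(2/r₁ − 1/a_t)] = 9677 m/s.
Δv₁ = v_p − v_c1 = 2191 m/s.
At r₂: circular v_c2 = √(μ/r₂) = 3322 m/s; transfer-apogee v_a = √[μ(2/r₂ − 1/a_t)] = 1905 m/s.
Δv₂ = v_c2 − v_a = 1416 m/s.
Total Δv = Δv₁ + Δv₂ = 3607 m/s = 3.607 km/s.

Δv_total ≈ 3.61 km/s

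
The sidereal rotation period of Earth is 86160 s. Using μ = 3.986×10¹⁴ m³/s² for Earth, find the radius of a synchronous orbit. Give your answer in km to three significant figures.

A synchronous orbit has period T, so by Kepler's third law a = (μT²/4π²)^(1/3).
μT²/4π² = 3.986×10¹⁴ × (8.616×10⁴)² / 39.48 = 7.495×10²² m³.
a = 4.216×10⁷ m = 42163 km.

r_sync ≈ 42200 km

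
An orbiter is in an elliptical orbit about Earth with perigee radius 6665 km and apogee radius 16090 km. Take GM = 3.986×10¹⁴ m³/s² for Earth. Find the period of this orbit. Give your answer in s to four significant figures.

Semi-major axis a = (r_p + r_a)/2 = (6665.0 + 16090)/2 = 11378 km = 1.138×10⁷ m.
By Kepler's third law T = 2π√(a³/μ) = 2π × 1.922×10³ = 1.208×10⁴ s.

T ≈ 12080 s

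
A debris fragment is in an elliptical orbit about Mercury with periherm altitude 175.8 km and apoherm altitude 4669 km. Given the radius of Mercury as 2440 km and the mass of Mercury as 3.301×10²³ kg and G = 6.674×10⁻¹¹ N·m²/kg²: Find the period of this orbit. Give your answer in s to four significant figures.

μ = GM = 6.674×10⁻¹¹ × 3.301×10²³ = 2.203×10¹³ m³/s².
r_p = 2440 + 175.8 = 2615.8 km = 2.6158×10⁶ m.
r_a = 2440 + 4669 = 7109.0 km = 7.1090×10⁶ m.
Semi-major axis a = (r_p + r_a)/2 = (2615.8 + 7109.0)/2 = 4862.4 km = 4.862×10⁶ m.
By Kepler's third law T = 2π√(a³/μ) = 2π × 2.284×10³ = 1.435×10⁴ s.

T ≈ 14350 s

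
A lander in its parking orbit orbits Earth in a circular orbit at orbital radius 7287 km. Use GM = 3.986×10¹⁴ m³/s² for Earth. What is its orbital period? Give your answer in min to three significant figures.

r = 7287 km = 7.287×10⁶ m.
Kepler's third law: T = 2π√(r³/μ) = 2π√((7.287×10⁶)³ / 3.986×10¹⁴).
r³/μ = 9.708×10⁵ s², so T = 2π × 9.853×10² = 6.191×10³ s.
Converting: 6.191×10³ s ÷ 60.00 = 103.2 min.

T ≈ 103 min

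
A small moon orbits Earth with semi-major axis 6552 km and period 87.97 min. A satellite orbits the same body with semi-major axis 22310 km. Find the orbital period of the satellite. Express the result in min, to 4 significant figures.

T₂ ≈ 552.7 min

Kepler's third law: T² ∝ a³, so T₂ = T₁ (a₂/a₁)^(3/2).
a₂/a₁ = 3.405, (a₂/a₁)^(3/2) = 6.283.
T₂ = 87.97 × 6.283 = 552.7 min.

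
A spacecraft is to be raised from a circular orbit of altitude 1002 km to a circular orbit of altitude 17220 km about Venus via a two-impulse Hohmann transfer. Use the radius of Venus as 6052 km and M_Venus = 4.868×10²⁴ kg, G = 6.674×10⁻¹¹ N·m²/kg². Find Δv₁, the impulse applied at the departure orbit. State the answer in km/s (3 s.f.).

μ = GM = 6.674×10⁻¹¹ × 4.868×10²⁴ = 3.249×10¹⁴ m³/s².
r₁ = 6052 + 1002 = 7054.0 km = 7.0540×10⁶ m.
r₂ = 6052 + 17220 = 23272 km = 2.3272×10⁷ m.
Transfer ellipse a_t = (r₁ + r₂)/2 = 1.516×10⁷ m.
At r₁: circular v_c1 = √(μ/r₁) = 6787 m/s; transfer-periapsis v_p = √[μ(2/r₁ − 1/a_t)] = 8408 m/s.
Δv₁ = v_p − v_c1 = 1621 m/s.
= 1.621 km/s.

Δv ≈ 1.62 km/s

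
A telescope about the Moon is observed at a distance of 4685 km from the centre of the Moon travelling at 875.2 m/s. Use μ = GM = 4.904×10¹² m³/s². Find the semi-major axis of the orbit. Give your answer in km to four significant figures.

r = 4.685×10⁶ m.
Specific orbital energy ε = v²/2 − μ/r = (875.2)²/2 − 4.904×10¹²/4.685×10⁶ = -6.638×10⁵ J/kg.
Since ε = −μ/(2a), a = −μ/(2ε) = 3.694×10⁶ m = 3694.1 km.

a ≈ 3694 km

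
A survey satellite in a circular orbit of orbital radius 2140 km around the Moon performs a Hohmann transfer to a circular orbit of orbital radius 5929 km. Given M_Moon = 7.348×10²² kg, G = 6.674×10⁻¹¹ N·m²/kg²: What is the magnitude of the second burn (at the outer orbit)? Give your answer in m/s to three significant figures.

μ = GM = 6.674×10⁻¹¹ × 7.348×10²² = 4.904×10¹² m³/s².
r₁ = 2140 km = 2.140×10⁶ m.
r₂ = 5929 km = 5.929×10⁶ m.
Transfer ellipse a_t = (r₁ + r₂)/2 = 4.034×10⁶ m.
At r₁: circular v_c1 = √(μ/r₁) = 1514 m/s; transfer-perilune v_p = √[μ(2/r₁ − 1/a_t)] = 1835 m/s.
At r₂: circular v_c2 = √(μ/r₂) = 909.5 m/s; transfer-apolune v_a = √[μ(2/r₂ − 1/a_t)] = 662.4 m/s.
Δv₂ = v_c2 − v_a = 247.1 m/s.

Δv ≈ 247 m/s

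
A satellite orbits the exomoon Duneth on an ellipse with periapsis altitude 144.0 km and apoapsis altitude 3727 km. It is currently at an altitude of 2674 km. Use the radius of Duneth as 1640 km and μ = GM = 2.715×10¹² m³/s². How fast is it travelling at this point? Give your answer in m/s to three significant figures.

v ≈ 707 m/s

r_p = 1640 + 144.0 = 1784.0 km = 1.7840×10⁶ m.
r_a = 1640 + 3727 = 5367.0 km = 5.3670×10⁶ m.
r = 1640 + 2674 = 4314.0 km = 4.314×10⁶ m.
Semi-major axis a = (r_p + r_a)/2 = 3575.5 km = 3.576×10⁶ m.
Vis-viva: v² = μ(2/r − 1/a) = 2.715×10¹² × (4.636×10⁻⁷ − 2.797×10⁻⁷) = 4.994×10⁵ m²/s².
v = 706.7 m/s.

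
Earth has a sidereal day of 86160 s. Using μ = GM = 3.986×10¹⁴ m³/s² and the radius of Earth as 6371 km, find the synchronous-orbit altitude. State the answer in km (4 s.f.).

h_sync ≈ 35790 km

A synchronous orbit has period T, so by Kepler's third law a = (μT²/4π²)^(1/3).
μT²/4π² = 3.986×10¹⁴ × (8.616×10⁴)² / 39.48 = 7.495×10²² m³.
a = 4.216×10⁷ m = 42163 km.
Altitude h = a − R = 42163 − 6371 = 35792 km.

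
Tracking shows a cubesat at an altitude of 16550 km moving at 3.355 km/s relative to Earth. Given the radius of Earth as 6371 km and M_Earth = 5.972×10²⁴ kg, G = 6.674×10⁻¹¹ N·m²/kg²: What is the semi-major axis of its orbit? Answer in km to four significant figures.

a ≈ 16940 km

μ = GM = 6.674×10⁻¹¹ × 5.972×10²⁴ = 3.986×10¹⁴ m³/s².
r = 6371 + 16550 = 22921 km = 2.292×10⁷ m.
Specific orbital energy ε = v²/2 − μ/r = (3355)²/2 − 3.986×10¹⁴/2.292×10⁷ = -1.176×10⁷ J/kg.
Since ε = −μ/(2a), a = −μ/(2ε) = 1.694×10⁷ m = 16945 km.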